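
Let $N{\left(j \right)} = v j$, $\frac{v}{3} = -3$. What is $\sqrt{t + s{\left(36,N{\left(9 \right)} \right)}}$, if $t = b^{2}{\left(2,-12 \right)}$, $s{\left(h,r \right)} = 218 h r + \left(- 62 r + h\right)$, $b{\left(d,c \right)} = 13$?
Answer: $i \sqrt{630461} \approx 794.02 i$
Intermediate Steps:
$v = -9$ ($v = 3 \left(-3\right) = -9$)
$N{\left(j \right)} = - 9 j$
$s{\left(h,r \right)} = h - 62 r + 218 h r$ ($s{\left(h,r \right)} = 218 h r + \left(h - 62 r\right) = h - 62 r + 218 h r$)
$t = 169$ ($t = 13^{2} = 169$)
$\sqrt{t + s{\left(36,N{\left(9 \right)} \right)}} = \sqrt{169 + \left(36 - 62 \left(\left(-9\right) 9\right) + 218 \cdot 36 \left(\left(-9\right) 9\right)\right)} = \sqrt{169 + \left(36 - -5022 + 218 \cdot 36 \left(-81\right)\right)} = \sqrt{169 + \left(36 + 5022 - 635688\right)} = \sqrt{169 - 630630} = \sqrt{-630461} = i \sqrt{630461}$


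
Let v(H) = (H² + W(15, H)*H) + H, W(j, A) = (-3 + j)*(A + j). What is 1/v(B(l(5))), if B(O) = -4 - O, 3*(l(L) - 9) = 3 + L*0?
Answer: 1/14 ≈ 0.071429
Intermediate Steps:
l(L) = 10 (l(L) = 9 + (3 + L*0)/3 = 9 + (3 + 0)/3 = 9 + (⅓)*3 = 9 + 1 = 10)
v(H) = H + H² + H*(180 + 12*H) (v(H) = (H² + (15² - 3*H - 3*15 + H*15)*H) + H = (H² + (225 - 3*H - 45 + 15*H)*H) + H = (H² + (180 + 12*H)*H) + H = (H² + H*(180 + 12*H)) + H = H + H² + H*(180 + 12*H))
1/v(B(l(5))) = 1/((-4 - 1*10)*(181 + 13*(-4 - 1*10))) = 1/((-4 - 10)*(181 + 13*(-4 - 10))) = 1/(-14*(181 + 13*(-14))) = 1/(-14*(181 - 182)) = 1/(-14*(-1)) = 1/14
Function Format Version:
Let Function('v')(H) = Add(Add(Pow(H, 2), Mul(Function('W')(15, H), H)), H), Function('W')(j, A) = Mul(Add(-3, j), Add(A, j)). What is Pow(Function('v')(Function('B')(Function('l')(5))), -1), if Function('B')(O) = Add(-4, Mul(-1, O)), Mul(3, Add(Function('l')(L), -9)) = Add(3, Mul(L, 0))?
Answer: Rational(1, 14) ≈ 0.071429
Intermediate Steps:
Function('l')(L) = 10 (Function('l')(L) = Add(9, Mul(Rational(1, 3), Add(3, Mul(L, 0)))) = Add(9, Mul(Rational(1, 3), Add(3, 0))) = Add(9, Mul(Rational(1, 3), 3)) = Add(9, 1) = 10)
Function('v')(H) = Add(H, Pow(H, 2), Mul(H, Add(180, Mul(12, H)))) (Function('v')(H) = Add(Add(Pow(H, 2), Mul(Add(Pow(15, 2), Mul(-3, H), Mul(-3, 15), Mul(H, 15)), H)), H) = Add(Add(Pow(H, 2), Mul(Add(225, Mul(-3, H), -45, Mul(15, H)), H)), H) = Add(Add(Pow(H, 2), Mul(Add(180, Mul(12, H)), H)), H) = Add(Add(Pow(H, 2), Mul(H, Add(180, Mul(12, H)))), H) = Add(H, Pow(H, 2), Mul(H, Add(180, Mul(12, H)))))
Pow(Function('v')(Function('B')(Function('l')(5))), -1) = Pow(Mul(Add(-4, Mul(-1, 10)), Add(181, Mul(13, Add(-4, Mul(-1, 10))))), -1) = Pow(Mul(Add(-4, -10), Add(181, Mul(13, Add(-4, -10)))), -1) = Pow(Mul(-14, Add(181, Mul(13, -14))), -1) = Pow(Mul(-14, Add(181, -182)), -1) = Pow(Mul(-14, -1), -1) = Pow(14, -1) = Rational(1, 14)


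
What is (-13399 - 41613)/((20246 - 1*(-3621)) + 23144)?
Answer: -55012/47011 ≈ -1.1702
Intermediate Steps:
(-13399 - 41613)/((20246 - 1*(-3621)) + 23144) = -55012/((20246 + 3621) + 23144) = -55012/(23867 + 23144) = -55012/47011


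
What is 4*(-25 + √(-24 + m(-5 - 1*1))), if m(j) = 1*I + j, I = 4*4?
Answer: -100 + 4*I*√14 ≈ -100.0 + 14.967*I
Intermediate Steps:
I = 16
m(j) = 16 + j (m(j) = 1*16 + j = 16 + j)
4*(-25 + √(-24 + m(-5 - 1*1))) = 4*(-25 + √(-24 + (16 + (-5 - 1*1)))) = 4*(-25 + √(-24 + (16 + (-5 - 1)))) = 4*(-25 + √(-24 + (16 - 6))) = 4*(-25 + √(-24 + 10)) = 4*(-25 + √(-14)) = 4*(-25 + I*√14) = -100 + 4*I*√14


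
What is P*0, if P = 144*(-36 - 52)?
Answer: 0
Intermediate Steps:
P = -12672 (P = 144*(-88) = -12672)
P*0 = -12672*0 = 0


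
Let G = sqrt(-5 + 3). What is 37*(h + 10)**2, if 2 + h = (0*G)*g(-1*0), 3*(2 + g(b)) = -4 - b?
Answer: 2368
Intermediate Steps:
g(b) = -10/3 - b/3 (g(b) = -2 + (-4 - b)/3 = -2 + (-4/3 - b/3) = -10/3 - b/3)
G = I*sqrt(2) (G = sqrt(-2) = I*sqrt(2) ≈ 1.4142*I)
h = -2 (h = -2 + (0*(I*sqrt(2)))*(-10/3 - (-1)*0/3) = -2 + 0*(-10/3 - 1/3*0) = -2 + 0*(-10/3 + 0) = -2 + 0*(-10/3) = -2 + 0 = -2)
37*(h + 10)**2 = 37*(-2 + 10)**2 = 37*8**2 = 37*64 = 2368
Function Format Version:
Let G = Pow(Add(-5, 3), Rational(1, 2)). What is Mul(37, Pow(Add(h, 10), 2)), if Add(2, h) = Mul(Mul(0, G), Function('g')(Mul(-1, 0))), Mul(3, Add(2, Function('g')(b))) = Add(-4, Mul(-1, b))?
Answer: 2368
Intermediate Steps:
Function('g')(b) = Add(Rational(-10, 3), Mul(Rational(-1, 3), b)) (Function('g')(b) = Add(-2, Mul(Rational(1, 3), Add(-4, Mul(-1, b)))) = Add(-2, Add(Rational(-4, 3), Mul(Rational(-1, 3), b))) = Add(Rational(-10, 3), Mul(Rational(-1, 3), b)))
G = Mul(I, Pow(2, Rational(1, 2))) (G = Pow(-2, Rational(1, 2)) = Mul(I, Pow(2, Rational(1, 2))) ≈ Mul(1.4142, I))
h = -2 (h = Add(-2, Mul(Mul(0, Mul(I, Pow(2, Rational(1, 2)))), Add(Rational(-10, 3), Mul(Rational(-1, 3), Mul(-1, 0))))) = Add(-2, Mul(0, Add(Rational(-10, 3), Mul(Rational(-1, 3), 0)))) = Add(-2, Mul(0, Add(Rational(-10, 3), 0))) = Add(-2, Mul(0, Rational(-10, 3))) = Add(-2, 0) = -2)
Mul(37, Pow(Add(h, 10), 2)) = Mul(37, Pow(Add(-2, 10), 2)) = Mul(37, Pow(8, 2)) = Mul(37, 64) = 2368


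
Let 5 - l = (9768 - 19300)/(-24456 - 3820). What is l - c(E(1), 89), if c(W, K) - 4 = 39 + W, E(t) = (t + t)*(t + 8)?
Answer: -398247/7069 ≈ -56.337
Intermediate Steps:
E(t) = 2*t*(8 + t) (E(t) = (2*t)*(8 + t) = 2*t*(8 + t))
c(W, K) = 43 + W (c(W, K) = 4 + (39 + W) = 43 + W)
l = 32962/7069 (l = 5 - (9768 - 19300)/(-24456 - 3820) = 5 - (-9532)/(-28276) = 5 - (-9532)*(-1)/28276 = 5 - 1*2383/7069 = 5 - 2383/7069 = 32962/7069 ≈ 4.6629)
l - c(E(1), 89) = 32962/7069 - (43 + 2*1*(8 + 1)) = 32962/7069 - (43 + 2*1*9) = 32962/7069 - (43 + 18) = 32962/7069 - 1*61 = 32962/7069 - 61 = -398247/7069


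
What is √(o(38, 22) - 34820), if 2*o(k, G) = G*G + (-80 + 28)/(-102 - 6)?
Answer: I*√11203194/18 ≈ 185.95*I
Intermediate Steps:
o(k, G) = 13/54 + G²/2 (o(k, G) = (G*G + (-80 + 28)/(-102 - 6))/2 = (G² - 52/(-108))/2 = (G² - 52*(-1/108))/2 = (G² + 13/27)/2 = (13/27 + G²)/2 = 13/54 + G²/2)
√(o(38, 22) - 34820) = √((13/54 + (½)*22²) - 34820) = √((13/54 + (½)*484) - 34820) = √((13/54 + 242) - 34820) = √(13081/54 - 34820) = √(-1867199/54) = I*√11203194/18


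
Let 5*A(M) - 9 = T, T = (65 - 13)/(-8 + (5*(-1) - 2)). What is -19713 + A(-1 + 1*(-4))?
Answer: -1478392/75 ≈ -19712.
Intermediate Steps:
T = -52/15 (T = 52/(-8 + (-5 - 2)) = 52/(-8 - 7) = 52/(-15) = 52*(-1/15) = -52/15 ≈ -3.4667)
A(M) = 83/75 (A(M) = 9/5 + (1/5)*(-52/15) = 9/5 - 52/75 = 83/75)
-19713 + A(-1 + 1*(-4)) = -19713 + 83/75 = -1478392/75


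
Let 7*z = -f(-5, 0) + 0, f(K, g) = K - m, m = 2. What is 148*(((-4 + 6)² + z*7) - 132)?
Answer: -17908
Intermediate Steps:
f(K, g) = -2 + K (f(K, g) = K - 1*2 = K - 2 = -2 + K)
z = 1 (z = (-(-2 - 5) + 0)/7 = (-1*(-7) + 0)/7 = (7 + 0)/7 = (⅐)*7 = 1)
148*(((-4 + 6)² + z*7) - 132) = 148*(((-4 + 6)² + 1*7) - 132) = 148*((2² + 7) - 132) = 148*((4 + 7) - 132) = 148*(11 - 132) = 148*(-121) = -17908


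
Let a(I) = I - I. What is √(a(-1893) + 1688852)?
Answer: 2*√422213 ≈ 1299.6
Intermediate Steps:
a(I) = 0
√(a(-1893) + 1688852) = √(0 + 1688852) = √1688852 = 2*√422213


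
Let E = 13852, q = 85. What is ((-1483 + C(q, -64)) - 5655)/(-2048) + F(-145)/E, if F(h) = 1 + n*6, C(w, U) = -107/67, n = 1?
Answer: 1656776567/475179008 ≈ 3.4866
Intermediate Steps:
C(w, U) = -107/67 (C(w, U) = -107*1/67 = -107/67)
F(h) = 7 (F(h) = 1 + 1*6 = 1 + 6 = 7)
((-1483 + C(q, -64)) - 5655)/(-2048) + F(-145)/E = ((-1483 - 107/67) - 5655)/(-2048) + 7/13852 = (-99468/67 - 5655)*(-1/2048) + 7*(1/13852) = -478353/67*(-1/2048) + 7/13852 = 478353/137216 + 7/13852 = 1656776567/475179008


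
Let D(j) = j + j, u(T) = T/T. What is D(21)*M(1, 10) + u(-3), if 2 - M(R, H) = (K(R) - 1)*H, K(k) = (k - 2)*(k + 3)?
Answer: 2185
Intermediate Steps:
K(k) = (-2 + k)*(3 + k)
u(T) = 1
M(R, H) = 2 - H*(-7 + R + R²) (M(R, H) = 2 - ((-6 + R + R²) - 1)*H = 2 - (-7 + R + R²)*H = 2 - H*(-7 + R + R²))
D(j) = 2*j
D(21)*M(1, 10) + u(-3) = (2*21)*(2 + 10 - 1*10*(-6 + 1 + 1²)) + 1 = 42*(2 + 10 - 1*10*(-6 + 1 + 1)) + 1 = 42*(2 + 10 - 1*10*(-4)) + 1 = 42*(2 + 10 + 40) + 1 = 42*52 + 1 = 2184 + 1 = 2185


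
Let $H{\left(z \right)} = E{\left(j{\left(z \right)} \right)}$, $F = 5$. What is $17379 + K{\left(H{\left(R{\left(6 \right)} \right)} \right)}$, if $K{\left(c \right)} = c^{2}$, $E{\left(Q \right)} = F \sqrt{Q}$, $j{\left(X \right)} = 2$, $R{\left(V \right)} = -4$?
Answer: $17429$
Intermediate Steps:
$E{\left(Q \right)} = 5 \sqrt{Q}$
$H{\left(z \right)} = 5 \sqrt{2}$
$17379 + K{\left(H{\left(R{\left(6 \right)} \right)} \right)} = 17379 + \left(5 \sqrt{2}\right)^{2} = 17379 + 50 = 17429$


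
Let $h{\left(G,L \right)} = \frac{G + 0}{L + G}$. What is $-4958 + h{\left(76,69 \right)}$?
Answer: $- \frac{718834}{145} \approx -4957.5$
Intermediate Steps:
$h{\left(G,L \right)} = \frac{G}{G + L}$
$-4958 + h{\left(76,69 \right)} = -4958 + \frac{76}{76 + 69} = -4958 + \frac{76}{145} = - \frac{718834}{145}$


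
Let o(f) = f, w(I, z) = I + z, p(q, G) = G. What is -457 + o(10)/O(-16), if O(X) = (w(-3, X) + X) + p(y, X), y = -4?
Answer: -23317/51 ≈ -457.20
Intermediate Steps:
O(X) = -3 + 3*X (O(X) = ((-3 + X) + X) + X = (-3 + 2*X) + X = -3 + 3*X)
-457 + o(10)/O(-16) = -457 + 10/(-3 + 3*(-16)) = -457 + 10/(-3 - 48) = -457 + 10/(-51) = -457 + 10*(-1/51) = -457 - 10/51 = -23317/51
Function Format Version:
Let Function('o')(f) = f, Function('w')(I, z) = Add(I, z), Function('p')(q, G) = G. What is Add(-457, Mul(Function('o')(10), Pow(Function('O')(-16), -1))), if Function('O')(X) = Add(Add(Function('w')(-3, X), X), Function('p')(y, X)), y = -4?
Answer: Rational(-23317, 51) ≈ -457.20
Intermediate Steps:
Function('O')(X) = Add(-3, Mul(3, X)) (Function('O')(X) = Add(Add(Add(-3, X), X), X) = Add(Add(-3, Mul(2, X)), X) = Add(-3, Mul(3, X)))
Add(-457, Mul(Function('o')(10), Pow(Function('O')(-16), -1))) = Add(-457, Mul(10, Pow(Add(-3, Mul(3, -16)), -1))) = Add(-457, Mul(10, Pow(Add(-3, -48), -1))) = Add(-457, Mul(10, Pow(-51, -1))) = Add(-457, Mul(10, Rational(-1, 51))) = Add(-457, Rational(-10, 51)) = Rational(-23317, 51)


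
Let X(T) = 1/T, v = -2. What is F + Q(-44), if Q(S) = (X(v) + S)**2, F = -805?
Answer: 4701/4 ≈ 1175.3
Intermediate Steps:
Q(S) = (-1/2 + S)**2 (Q(S) = (1/(-2) + S)**2 = (-1/2 + S)**2)
F + Q(-44) = -805 + (-1 + 2*(-44))**2/4 = -805 + (-1 - 88)**2/4 = -805 + (1/4)*(-89)**2 = -805 + (1/4)*7921 = -805 + 7921/4 = 4701/4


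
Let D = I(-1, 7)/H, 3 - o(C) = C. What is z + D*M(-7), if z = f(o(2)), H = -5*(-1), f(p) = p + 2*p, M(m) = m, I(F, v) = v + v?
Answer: -83/5 ≈ -16.600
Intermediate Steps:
I(F, v) = 2*v
o(C) = 3 - C
f(p) = 3*p
H = 5
D = 14/5 (D = (2*7)/5 = 14*(⅕) = 14/5 ≈ 2.8000)
z = 3 (z = 3*(3 - 1*2) = 3*(3 - 2) = 3*1 = 3)
z + D*M(-7) = 3 + (14/5)*(-7) = 3 - 98/5 = -83/5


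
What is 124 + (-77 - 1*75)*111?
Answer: -16748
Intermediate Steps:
124 + (-77 - 1*75)*111 = 124 + (-77 - 75)*111 = 124 - 152*111 = 124 - 16872 = -16748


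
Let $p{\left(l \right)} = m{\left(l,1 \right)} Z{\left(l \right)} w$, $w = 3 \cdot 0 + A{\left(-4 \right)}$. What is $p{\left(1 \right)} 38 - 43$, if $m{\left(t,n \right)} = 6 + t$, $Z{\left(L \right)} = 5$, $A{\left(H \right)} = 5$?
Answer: $6607$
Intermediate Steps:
$w = 5$ ($w = 3 \cdot 0 + 5 = 0 + 5 = 5$)
$p{\left(l \right)} = 150 + 25 l$ ($p{\left(l \right)} = \left(6 + l\right) 5 \cdot 5 = \left(30 + 5 l\right) 5 = 150 + 25 l$)
$p{\left(1 \right)} 38 - 43 = \left(150 + 25 \cdot 1\right) 38 - 43 = \left(150 + 25\right) 38 - 43 = 175 \cdot 38 - 43 = 6650 - 43 = 6607$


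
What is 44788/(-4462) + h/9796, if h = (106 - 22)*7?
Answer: -54514949/5463719 ≈ -9.9776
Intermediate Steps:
h = 588 (h = 84*7 = 588)
44788/(-4462) + h/9796 = 44788/(-4462) + 588/9796 = 44788*(-1/4462) + 588*(1/9796) = -22394/2231 + 147/2449 = -54514949/5463719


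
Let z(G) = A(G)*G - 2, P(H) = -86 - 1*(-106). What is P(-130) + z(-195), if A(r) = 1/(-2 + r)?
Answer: 3741/197 ≈ 18.990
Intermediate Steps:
P(H) = 20 (P(H) = -86 + 106 = 20)
z(G) = -2 + G/(-2 + G) (z(G) = G/(-2 + G) - 2 = -2 + G/(-2 + G))
P(-130) + z(-195) = 20 + (4 - 1*(-195))/(-2 - 195) = 20 + (4 + 195)/(-197) = 20 - 1/197*199 = 20 - 199/197 = 3741/197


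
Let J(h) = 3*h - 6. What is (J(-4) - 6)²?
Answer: 576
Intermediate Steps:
J(h) = -6 + 3*h
(J(-4) - 6)² = ((-6 + 3*(-4)) - 6)² = ((-6 - 12) - 6)² = (-18 - 6)² = (-24)² = 576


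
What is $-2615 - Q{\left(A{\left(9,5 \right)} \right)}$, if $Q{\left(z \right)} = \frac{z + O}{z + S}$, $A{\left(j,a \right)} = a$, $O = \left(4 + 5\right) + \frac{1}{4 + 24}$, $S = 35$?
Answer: $- \frac{2929193}{1120} \approx -2615.4$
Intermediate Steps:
$O = \frac{253}{28}$ ($O = 9 + \frac{1}{28} = \frac{253}{28} \approx 9.0357$)
$Q{\left(z \right)} = \frac{\frac{253}{28} + z}{35 + z}$ ($Q{\left(z \right)} = \frac{z + \frac{253}{28}}{z + 35} = \frac{\frac{253}{28} + z}{35 + z}$)
$-2615 - Q{\left(A{\left(9,5 \right)} \right)} = -2615 - \frac{\frac{253}{28} + 5}{35 + 5} = -2615 - \frac{1}{40} \cdot \frac{393}{28} = -2615 - \frac{393}{1120} = - \frac{2929193}{1120}$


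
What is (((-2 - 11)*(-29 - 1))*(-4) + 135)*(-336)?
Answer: 478800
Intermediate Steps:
(((-2 - 11)*(-29 - 1))*(-4) + 135)*(-336) = (-13*(-30)*(-4) + 135)*(-336) = (390*(-4) + 135)*(-336) = (-1560 + 135)*(-336) = -1425*(-336) = 478800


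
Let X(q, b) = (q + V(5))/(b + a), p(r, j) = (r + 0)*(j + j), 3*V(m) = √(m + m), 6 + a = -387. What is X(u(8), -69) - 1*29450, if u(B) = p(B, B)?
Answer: -6803014/231 - √10/1386 ≈ -29450.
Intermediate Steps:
a = -393 (a = -6 - 387 = -393)
V(m) = √2*√m/3 (V(m) = √(m + m)/3 = √(2*m)/3 = (√2*√m)/3 = √2*√m/3)
p(r, j) = 2*j*r (p(r, j) = r*(2*j) = 2*j*r)
u(B) = 2*B² (u(B) = 2*B*B = 2*B²)
X(q, b) = (q + √10/3)/(-393 + b) (X(q, b) = (q + √2*√5/3)/(b - 393) = (q + √10/3)/(-393 + b))
X(u(8), -69) - 1*29450 = (2*8² + √10/3)/(-393 - 69) - 1*29450 = (2*64 + √10/3)/(-462) - 29450 = -(128 + √10/3)/462 - 29450 = (-64/231 - √10/1386) - 29450 = -6803014/231 - √10/1386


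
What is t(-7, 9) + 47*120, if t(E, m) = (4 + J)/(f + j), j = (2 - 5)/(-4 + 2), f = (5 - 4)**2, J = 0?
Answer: 28208/5 ≈ 5641.6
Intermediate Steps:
f = 1 (f = 1**2 = 1)
j = 3/2 (j = -3/(-2) = -3*(-1/2) = 3/2 ≈ 1.5000)
t(E, m) = 8/5 (t(E, m) = (4 + 0)/(1 + 3/2) = 4/(5/2) = 4*(2/5) = 8/5)
t(-7, 9) + 47*120 = 8/5 + 47*120 = 8/5 + 5640 = 28208/5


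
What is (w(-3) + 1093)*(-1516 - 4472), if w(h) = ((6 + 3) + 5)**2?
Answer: -7718532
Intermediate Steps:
w(h) = 196 (w(h) = (9 + 5)**2 = 14**2 = 196)
(w(-3) + 1093)*(-1516 - 4472) = (196 + 1093)*(-1516 - 4472) = 1289*(-5988) = -7718532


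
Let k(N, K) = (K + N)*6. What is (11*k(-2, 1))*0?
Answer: 0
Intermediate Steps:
k(N, K) = 6*K + 6*N
(11*k(-2, 1))*0 = (11*(6*1 + 6*(-2)))*0 = (11*(6 - 12))*0 = (11*(-6))*0 = -66*0 = 0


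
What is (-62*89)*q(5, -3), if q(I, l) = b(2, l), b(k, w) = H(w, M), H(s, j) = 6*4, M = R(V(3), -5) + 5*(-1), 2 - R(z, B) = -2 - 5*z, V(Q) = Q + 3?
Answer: -132432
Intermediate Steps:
V(Q) = 3 + Q
R(z, B) = 4 + 5*z (R(z, B) = 2 - (-2 - 5*z) = 2 + (2 + 5*z) = 4 + 5*z)
M = 29 (M = (4 + 5*(3 + 3)) + 5*(-1) = (4 + 5*6) - 5 = (4 + 30) - 5 = 34 - 5 = 29)
H(s, j) = 24
b(k, w) = 24
q(I, l) = 24
(-62*89)*q(5, -3) = -62*89*24 = -5518*24 = -132432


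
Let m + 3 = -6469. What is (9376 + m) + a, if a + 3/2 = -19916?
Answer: -34027/2 ≈ -17014.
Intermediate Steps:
m = -6472 (m = -3 - 6469 = -6472)
a = -39835/2 (a = -3/2 - 19916 = -39835/2 ≈ -19918.)
(9376 + m) + a = (9376 - 6472) - 39835/2 = 2904 - 39835/2 = -34027/2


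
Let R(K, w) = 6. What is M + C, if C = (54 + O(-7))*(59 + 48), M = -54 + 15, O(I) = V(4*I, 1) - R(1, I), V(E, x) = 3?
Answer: 5418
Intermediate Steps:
O(I) = -3 (O(I) = 3 - 1*6 = 3 - 6 = -3)
M = -39
C = 5457 (C = (54 - 3)*(59 + 48) = 51*107 = 5457)
M + C = -39 + 5457 = 5418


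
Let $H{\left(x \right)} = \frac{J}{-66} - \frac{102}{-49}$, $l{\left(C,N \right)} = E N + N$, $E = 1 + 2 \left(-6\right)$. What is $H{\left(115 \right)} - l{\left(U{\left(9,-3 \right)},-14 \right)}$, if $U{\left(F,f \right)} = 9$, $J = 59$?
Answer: $- \frac{448919}{3234} \approx -138.81$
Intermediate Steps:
$E = -11$ ($E = 1 - 12 = -11$)
$l{\left(C,N \right)} = - 10 N$ ($l{\left(C,N \right)} = - 11 N + N = - 10 N$)
$H{\left(x \right)} = \frac{3841}{3234}$ ($H{\left(x \right)} = \frac{59}{-66} - \frac{102}{-49} = 59 \left(- \frac{1}{66}\right) - - \frac{102}{49} = - \frac{59}{66} + \frac{102}{49} = \frac{3841}{3234}$)
$H{\left(115 \right)} - l{\left(U{\left(9,-3 \right)},-14 \right)} = \frac{3841}{3234} - \left(-10\right) \left(-14\right) = \frac{3841}{3234} - 140 = - \frac{448919}{3234}$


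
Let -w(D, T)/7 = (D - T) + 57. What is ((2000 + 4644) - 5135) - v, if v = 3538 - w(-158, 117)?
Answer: -503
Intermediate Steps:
w(D, T) = -399 - 7*D + 7*T (w(D, T) = -7*((D - T) + 57) = -7*(57 + D - T) = -399 - 7*D + 7*T)
v = 2012 (v = 3538 - (-399 - 7*(-158) + 7*117) = 3538 - (-399 + 1106 + 819) = 3538 - 1*1526 = 3538 - 1526 = 2012)
((2000 + 4644) - 5135) - v = ((2000 + 4644) - 5135) - 1*2012 = (6644 - 5135) - 2012 = 1509 - 2012 = -503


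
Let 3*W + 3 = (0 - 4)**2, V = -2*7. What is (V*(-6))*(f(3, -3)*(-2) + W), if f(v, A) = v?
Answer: -140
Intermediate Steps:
V = -14
W = 13/3 (W = -1 + (0 - 4)**2/3 = -1 + (1/3)*(-4)**2 = -1 + (1/3)*16 = -1 + 16/3 = 13/3 ≈ 4.3333)
(V*(-6))*(f(3, -3)*(-2) + W) = (-14*(-6))*(3*(-2) + 13/3) = 84*(-6 + 13/3) = 84*(-5/3) = -140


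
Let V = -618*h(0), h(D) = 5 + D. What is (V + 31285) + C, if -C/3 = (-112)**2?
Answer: -9437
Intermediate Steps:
C = -37632 (C = -3*(-112)**2 = -3*12544 = -37632)
V = -3090 (V = -618*(5 + 0) = -618*5 = -3090)
(V + 31285) + C = (-3090 + 31285) - 37632 = 28195 - 37632 = -9437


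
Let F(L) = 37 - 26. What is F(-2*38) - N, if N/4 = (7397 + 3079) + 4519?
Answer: -59969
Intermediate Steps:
F(L) = 11
N = 59980 (N = 4*((7397 + 3079) + 4519) = 4*(10476 + 4519) = 4*14995 = 59980)
F(-2*38) - N = 11 - 1*59980 = 11 - 59980 = -59969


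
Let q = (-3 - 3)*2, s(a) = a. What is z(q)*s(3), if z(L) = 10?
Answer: 30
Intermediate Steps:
q = -12 (q = -6*2 = -12)
z(q)*s(3) = 10*3 = 30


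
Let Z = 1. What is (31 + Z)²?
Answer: 1024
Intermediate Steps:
(31 + Z)² = (31 + 1)² = 32² = 1024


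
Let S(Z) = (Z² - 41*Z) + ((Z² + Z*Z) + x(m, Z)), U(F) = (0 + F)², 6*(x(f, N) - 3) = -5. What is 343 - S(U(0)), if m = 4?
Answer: 2045/6 ≈ 340.83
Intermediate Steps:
x(f, N) = 13/6 (x(f, N) = 3 + (⅙)*(-5) = 3 - ⅚ = 13/6)
U(F) = F²
S(Z) = 13/6 - 41*Z + 3*Z² (S(Z) = (Z² - 41*Z) + ((Z² + Z*Z) + 13/6) = (Z² - 41*Z) + ((Z² + Z²) + 13/6) = (Z² - 41*Z) + (2*Z² + 13/6) = (Z² - 41*Z) + (13/6 + 2*Z²) = 13/6 - 41*Z + 3*Z²)
343 - S(U(0)) = 343 - (13/6 - 41*0² + 3*(0²)²) = 343 - (13/6 - 41*0 + 3*0²) = 343 - (13/6 + 0 + 3*0) = 343 - (13/6 + 0 + 0) = 343 - 1*13/6 = 343 - 13/6 = 2045/6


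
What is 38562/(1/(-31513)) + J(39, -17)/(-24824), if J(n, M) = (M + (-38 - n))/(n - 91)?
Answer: -784322023995791/645424 ≈ -1.2152e+9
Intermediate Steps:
J(n, M) = (-38 + M - n)/(-91 + n)
38562/(1/(-31513)) + J(39, -17)/(-24824) = 38562/(1/(-31513)) + ((-38 - 17 - 1*39)/(-91 + 39))/(-24824) = 38562/(-1/31513) + ((-38 - 17 - 39)/(-52))*(-1/24824) = 38562*(-31513) - 1/52*(-94)*(-1/24824) = -1215204306 + (47/26)*(-1/24824) = -1215204306 - 47/645424 = -784322023995791/645424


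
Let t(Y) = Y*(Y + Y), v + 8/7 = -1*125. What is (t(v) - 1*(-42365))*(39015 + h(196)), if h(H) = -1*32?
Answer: 20244779647/7 ≈ 2.8921e+9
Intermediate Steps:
h(H) = -32
v = -883/7 (v = -8/7 - 1*125 = -8/7 - 125 = -883/7 ≈ -126.14)
t(Y) = 2*Y² (t(Y) = Y*(2*Y) = 2*Y²)
(t(v) - 1*(-42365))*(39015 + h(196)) = (2*(-883/7)² - 1*(-42365))*(39015 - 32) = (2*(779689/49) + 42365)*38983 = (1559378/49 + 42365)*38983 = (3635263/49)*38983 = 20244779647/7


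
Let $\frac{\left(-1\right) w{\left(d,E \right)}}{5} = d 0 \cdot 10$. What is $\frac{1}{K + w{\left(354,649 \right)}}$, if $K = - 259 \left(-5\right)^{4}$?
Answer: $- \frac{1}{161875} \approx -6.1776 \cdot 10^{-6}$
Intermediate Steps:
$w{\left(d,E \right)} = 0$ ($w{\left(d,E \right)} = - 5 d 0 \cdot 10 = - 5 \cdot 0 \cdot 10 = \left(-5\right) 0 = 0$)
$K = -161875$ ($K = \left(-259\right) 625 = -161875$)
$\frac{1}{K + w{\left(354,649 \right)}} = \frac{1}{-161875 + 0} = \frac{1}{-161875} = - \frac{1}{161875}$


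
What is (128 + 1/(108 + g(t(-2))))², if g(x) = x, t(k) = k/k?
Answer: 194686209/11881 ≈ 16386.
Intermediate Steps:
t(k) = 1
(128 + 1/(108 + g(t(-2))))² = (128 + 1/(108 + 1))² = (128 + 1/109)² = (13953/109)² = 194686209/11881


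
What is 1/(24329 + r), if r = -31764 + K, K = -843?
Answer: -1/8278 ≈ -0.00012080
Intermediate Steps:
r = -32607 (r = -31764 - 843 = -32607)
1/(24329 + r) = 1/(24329 - 32607) = 1/(-8278) = -1/8278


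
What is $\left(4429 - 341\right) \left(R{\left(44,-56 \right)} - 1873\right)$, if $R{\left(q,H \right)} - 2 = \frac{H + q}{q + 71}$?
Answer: $- \frac{879643576}{115} \approx -7.6491 \cdot 10^{6}$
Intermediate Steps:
$R{\left(q,H \right)} = 2 + \frac{H + q}{71 + q}$ ($R{\left(q,H \right)} = 2 + \frac{H + q}{q + 71} = 2 + \frac{H + q}{71 + q}$)
$\left(4429 - 341\right) \left(R{\left(44,-56 \right)} - 1873\right) = \left(4429 - 341\right) \left(\frac{142 - 56 + 3 \cdot 44}{71 + 44} - 1873\right) = 4088 \left(\frac{142 - 56 + 132}{115} - 1873\right) = 4088 \left(\frac{1}{115} \cdot 218 - 1873\right) = 4088 \left(\frac{218}{115} - 1873\right) = 4088 \left(- \frac{215177}{115}\right) = - \frac{879643576}{115}$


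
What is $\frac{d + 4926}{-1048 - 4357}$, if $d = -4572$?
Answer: $- \frac{354}{5405} \approx -0.065495$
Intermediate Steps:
$\frac{d + 4926}{-1048 - 4357} = \frac{-4572 + 4926}{-1048 - 4357} = \frac{354}{-5405} = 354 \left(- \frac{1}{5405}\right) = - \frac{354}{5405}$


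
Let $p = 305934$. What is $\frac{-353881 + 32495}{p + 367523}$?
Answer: $- \frac{321386}{673457} \approx -0.47722$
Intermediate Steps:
$\frac{-353881 + 32495}{p + 367523} = \frac{-353881 + 32495}{305934 + 367523} = - \frac{321386}{673457}$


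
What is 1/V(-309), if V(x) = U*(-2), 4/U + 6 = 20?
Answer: -7/4 ≈ -1.7500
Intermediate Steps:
U = 2/7 (U = 4/(-6 + 20) = 4/14 = 4*(1/14) = 2/7 ≈ 0.28571)
V(x) = -4/7 (V(x) = (2/7)*(-2) = -4/7)
1/V(-309) = 1/(-4/7) = -7/4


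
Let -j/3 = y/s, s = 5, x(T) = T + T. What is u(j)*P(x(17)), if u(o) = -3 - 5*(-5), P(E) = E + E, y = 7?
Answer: 1496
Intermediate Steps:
x(T) = 2*T
P(E) = 2*E
j = -21/5 ≈ -4.2000
u(o) = 22 (u(o) = -3 + 25 = 22)
u(j)*P(x(17)) = 22*(2*(2*17)) = 22*(2*34) = 22*68 = 1496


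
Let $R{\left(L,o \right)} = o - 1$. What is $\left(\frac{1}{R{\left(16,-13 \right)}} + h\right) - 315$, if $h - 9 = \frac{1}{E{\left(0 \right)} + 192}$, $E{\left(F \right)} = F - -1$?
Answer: $- \frac{826991}{2702} \approx -306.07$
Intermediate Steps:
$R{\left(L,o \right)} = -1 + o$
$E{\left(F \right)} = 1 + F$ ($E{\left(F \right)} = F + 1 = 1 + F$)
$h = \frac{1738}{193}$ ($h = 9 + \frac{1}{\left(1 + 0\right) + 192} = 9 + \frac{1}{1 + 192} = 9 + \frac{1}{193} = \frac{1738}{193} \approx 9.0052$)
$\left(\frac{1}{R{\left(16,-13 \right)}} + h\right) - 315 = \left(\frac{1}{-1 - 13} + \frac{1738}{193}\right) - 315 = \left(\frac{1}{-14} + \frac{1738}{193}\right) - 315 = \left(- \frac{1}{14} + \frac{1738}{193}\right) - 315 = \frac{24139}{2702} - 315 = - \frac{826991}{2702}$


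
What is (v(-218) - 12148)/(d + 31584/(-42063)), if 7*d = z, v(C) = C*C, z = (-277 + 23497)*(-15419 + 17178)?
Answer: 11272884/1859329123 ≈ 0.0060629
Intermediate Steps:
z = 40843980 (z = 23220*1759 = 40843980)
v(C) = C**2
d = 40843980/7 (d = (1/7)*40843980 = 40843980/7 ≈ 5.8349e+6)
(v(-218) - 12148)/(d + 31584/(-42063)) = ((-218)**2 - 12148)/(40843980/7 + 31584/(-42063)) = (47524 - 12148)/(40843980/7 + 31584*(-1/42063)) = 35376/(40843980/7 - 1504/2003) = 35376/(81810481412/14021) = 35376*(14021/81810481412) = 11272884/1859329123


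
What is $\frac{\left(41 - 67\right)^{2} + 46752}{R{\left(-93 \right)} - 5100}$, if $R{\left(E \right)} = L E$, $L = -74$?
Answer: $\frac{23714}{891} \approx 26.615$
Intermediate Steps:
$R{\left(E \right)} = - 74 E$
$\frac{\left(41 - 67\right)^{2} + 46752}{R{\left(-93 \right)} - 5100} = \frac{\left(41 - 67\right)^{2} + 46752}{\left(-74\right) \left(-93\right) - 5100} = \frac{\left(-26\right)^{2} + 46752}{6882 - 5100} = \frac{676 + 46752}{1782} = 47428 \cdot \frac{1}{1782} = \frac{23714}{891}$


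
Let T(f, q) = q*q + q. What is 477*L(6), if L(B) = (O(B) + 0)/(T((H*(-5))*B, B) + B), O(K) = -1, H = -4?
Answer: -159/16 ≈ -9.9375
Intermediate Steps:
T(f, q) = q + q² (T(f, q) = q² + q = q + q²)
L(B) = -1/(B + B*(1 + B)) (L(B) = (-1 + 0)/(B*(1 + B) + B) = -1/(B + B*(1 + B)))
477*L(6) = 477*(-1/(6*(2 + 6))) = 477*(-1*⅙/8) = 477*(-1*⅙*⅛) = 477*(-1/48) = -159/16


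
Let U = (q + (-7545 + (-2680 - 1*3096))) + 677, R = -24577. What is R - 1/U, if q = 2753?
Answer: -243091106/9891 ≈ -24577.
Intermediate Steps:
U = -9891 (U = (2753 + (-7545 + (-2680 - 1*3096))) + 677 = (2753 + (-7545 + (-2680 - 3096))) + 677 = (2753 + (-7545 - 5776)) + 677 = (2753 - 13321) + 677 = -10568 + 677 = -9891)
R - 1/U = -24577 - 1/(-9891) = -24577 - 1*(-1/9891) = -24577 + 1/9891 = -243091106/9891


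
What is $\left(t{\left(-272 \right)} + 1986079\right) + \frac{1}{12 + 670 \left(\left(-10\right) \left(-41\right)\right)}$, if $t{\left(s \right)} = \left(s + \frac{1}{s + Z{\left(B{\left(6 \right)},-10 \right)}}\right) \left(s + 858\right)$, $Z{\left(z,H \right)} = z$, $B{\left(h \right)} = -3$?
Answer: $\frac{137998369783643}{75545800} \approx 1.8267 \cdot 10^{6}$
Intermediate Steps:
$t{\left(s \right)} = \left(858 + s\right) \left(s + \frac{1}{-3 + s}\right)$ ($t{\left(s \right)} = \left(s + \frac{1}{s - 3}\right) \left(s + 858\right) = \left(s + \frac{1}{-3 + s}\right) \left(858 + s\right) = \left(858 + s\right) \left(s + \frac{1}{-3 + s}\right)$)
$\left(t{\left(-272 \right)} + 1986079\right) + \frac{1}{12 + 670 \left(\left(-10\right) \left(-41\right)\right)} = \left(\frac{858 + \left(-272\right)^{3} - -699856 + 855 \left(-272\right)^{2}}{-3 - 272} + 1986079\right) + \frac{1}{12 + 670 \left(\left(-10\right) \left(-41\right)\right)} = \left(\frac{858 - 20123648 + 699856 + 855 \cdot 73984}{-275} + 1986079\right) + \frac{1}{12 + 670 \cdot 410} = \left(- \frac{858 - 20123648 + 699856 + 63256320}{275} + 1986079\right) + \frac{1}{12 + 274700} = \left(\left(- \frac{1}{275}\right) 43833386 + 1986079\right) + \frac{1}{274712} = \left(- \frac{43833386}{275} + 1986079\right) + \frac{1}{274712} = \frac{502338339}{275} + \frac{1}{274712} = \frac{137998369783643}{75545800}$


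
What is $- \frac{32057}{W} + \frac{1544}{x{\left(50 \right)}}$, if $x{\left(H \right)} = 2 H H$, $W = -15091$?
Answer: $\frac{22948188}{9431875} \approx 2.433$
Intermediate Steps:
$x{\left(H \right)} = 2 H^{2}$
$- \frac{32057}{W} + \frac{1544}{x{\left(50 \right)}} = - \frac{32057}{-15091} + \frac{1544}{2 \cdot 50^{2}} = \left(-32057\right) \left(- \frac{1}{15091}\right) + \frac{1544}{2 \cdot 2500} = \frac{32057}{15091} + \frac{1544}{5000} = \frac{32057}{15091} + 1544 \cdot \frac{1}{5000} = \frac{32057}{15091} + \frac{193}{625} = \frac{22948188}{9431875}$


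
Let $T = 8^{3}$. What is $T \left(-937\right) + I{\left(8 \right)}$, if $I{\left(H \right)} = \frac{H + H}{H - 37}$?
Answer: $- \frac{13912592}{29} \approx -4.7974 \cdot 10^{5}$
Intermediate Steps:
$I{\left(H \right)} = \frac{2 H}{-37 + H}$
$T = 512$
$T \left(-937\right) + I{\left(8 \right)} = 512 \left(-937\right) + 2 \cdot 8 \frac{1}{-37 + 8} = -479744 + 2 \cdot 8 \frac{1}{-29} = -479744 + 2 \cdot 8 \left(- \frac{1}{29}\right) = -479744 - \frac{16}{29} = - \frac{13912592}{29}$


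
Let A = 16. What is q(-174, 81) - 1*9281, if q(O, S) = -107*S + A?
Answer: -17932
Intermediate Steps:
q(O, S) = 16 - 107*S (q(O, S) = -107*S + 16 = 16 - 107*S)
q(-174, 81) - 1*9281 = (16 - 107*81) - 1*9281 = (16 - 8667) - 9281 = -8651 - 9281 = -17932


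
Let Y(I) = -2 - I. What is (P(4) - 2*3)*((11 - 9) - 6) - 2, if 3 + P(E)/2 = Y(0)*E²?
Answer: 302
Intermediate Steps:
P(E) = -6 - 4*E² (P(E) = -6 + 2*((-2 - 1*0)*E²) = -6 + 2*((-2 + 0)*E²) = -6 + 2*(-2*E²) = -6 - 4*E²)
(P(4) - 2*3)*((11 - 9) - 6) - 2 = ((-6 - 4*4²) - 2*3)*((11 - 9) - 6) - 2 = ((-6 - 4*16) - 6)*(2 - 6) - 2 = ((-6 - 64) - 6)*(-4) - 2 = (-70 - 6)*(-4) - 2 = -76*(-4) - 2 = 304 - 2 = 302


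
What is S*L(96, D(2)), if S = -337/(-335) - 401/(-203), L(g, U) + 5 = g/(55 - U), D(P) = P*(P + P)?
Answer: -28181694/3196235 ≈ -8.8172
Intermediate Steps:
D(P) = 2*P² (D(P) = P*(2*P) = 2*P²)
L(g, U) = -5 + g/(55 - U)
S = 202746/68005 (S = -337*(-1/335) - 401*(-1/203) = 337/335 + 401/203 = 202746/68005 ≈ 2.9813)
S*L(96, D(2)) = 202746*((275 - 1*96 - 10*2²)/(-55 + 2*2²))/68005 = 202746*((275 - 96 - 10*4)/(-55 + 2*4))/68005 = 202746*((275 - 96 - 5*8)/(-55 + 8))/68005 = 202746*((275 - 96 - 40)/(-47))/68005 = 202746*(-1/47*139)/68005 = (202746/68005)*(-139/47) = -28181694/3196235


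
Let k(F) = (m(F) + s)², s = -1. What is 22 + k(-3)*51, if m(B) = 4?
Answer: 481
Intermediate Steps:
k(F) = 9 (k(F) = (4 - 1)² = 3² = 9)
22 + k(-3)*51 = 22 + 9*51 = 22 + 459 = 481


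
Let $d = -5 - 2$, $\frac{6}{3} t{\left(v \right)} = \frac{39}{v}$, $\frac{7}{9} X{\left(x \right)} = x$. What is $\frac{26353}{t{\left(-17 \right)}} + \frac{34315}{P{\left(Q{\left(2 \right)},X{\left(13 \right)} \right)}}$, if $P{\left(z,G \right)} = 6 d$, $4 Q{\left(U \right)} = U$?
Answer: $- \frac{4330041}{182} \approx -23791.0$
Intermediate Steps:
$X{\left(x \right)} = \frac{9 x}{7}$
$t{\left(v \right)} = \frac{39}{2 v}$ ($t{\left(v \right)} = \frac{39 \frac{1}{v}}{2} = \frac{39}{2 v}$)
$Q{\left(U \right)} = \frac{U}{4}$
$d = -7$
$P{\left(z,G \right)} = -42$ ($P{\left(z,G \right)} = 6 \left(-7\right) = -42$)
$\frac{26353}{t{\left(-17 \right)}} + \frac{34315}{P{\left(Q{\left(2 \right)},X{\left(13 \right)} \right)}} = \frac{26353}{\frac{39}{2} \frac{1}{-17}} + \frac{34315}{-42} = \frac{26353}{\frac{39}{2} \left(- \frac{1}{17}\right)} + 34315 \left(- \frac{1}{42}\right) = \frac{26353}{- \frac{39}{34}} - \frac{34315}{42} = 26353 \left(- \frac{34}{39}\right) - \frac{34315}{42} = - \frac{896002}{39} - \frac{34315}{42} = - \frac{4330041}{182}$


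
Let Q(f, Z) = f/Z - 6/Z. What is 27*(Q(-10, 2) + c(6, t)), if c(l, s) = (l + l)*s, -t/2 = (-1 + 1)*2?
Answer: -216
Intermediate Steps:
Q(f, Z) = -6/Z + f/Z
t = 0 (t = -2*(-1 + 1)*2 = -0*2 = -2*0 = 0)
c(l, s) = 2*l*s (c(l, s) = (2*l)*s = 2*l*s)
27*(Q(-10, 2) + c(6, t)) = 27*((-6 - 10)/2 + 2*6*0) = 27*((1/2)*(-16) + 0) = 27*(-8 + 0) = 27*(-8) = -216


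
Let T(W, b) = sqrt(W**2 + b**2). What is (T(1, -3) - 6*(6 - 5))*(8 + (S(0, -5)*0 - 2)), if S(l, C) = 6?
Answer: -36 + 6*sqrt(10) ≈ -17.026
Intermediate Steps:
(T(1, -3) - 6*(6 - 5))*(8 + (S(0, -5)*0 - 2)) = (sqrt(1**2 + (-3)**2) - 6*(6 - 5))*(8 + (6*0 - 2)) = (sqrt(1 + 9) - 6*1)*(8 + (0 - 2)) = (sqrt(10) - 6)*(8 - 2) = (-6 + sqrt(10))*6 = -36 + 6*sqrt(10)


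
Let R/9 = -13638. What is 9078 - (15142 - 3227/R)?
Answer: -744310715/122742 ≈ -6064.0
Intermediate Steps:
R = -122742 (R = 9*(-13638) = -122742)
9078 - (15142 - 3227/R) = 9078 - (15142 - 3227/(-122742)) = 9078 - (15142 - 3227*(-1)/122742) = 9078 - (15142 - 1*(-3227/122742)) = 9078 - (15142 + 3227/122742) = 9078 - 1*1858562591/122742 = 9078 - 1858562591/122742 = -744310715/122742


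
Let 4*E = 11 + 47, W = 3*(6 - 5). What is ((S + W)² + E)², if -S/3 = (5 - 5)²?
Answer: 2209/4 ≈ 552.25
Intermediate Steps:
S = 0 (S = -3*(5 - 5)² = -3*0² = -3*0 = 0)
W = 3 (W = 3*1 = 3)
E = 29/2 (E = (11 + 47)/4 = (¼)*58 = 29/2 ≈ 14.500)
((S + W)² + E)² = ((0 + 3)² + 29/2)² = (3² + 29/2)² = (9 + 29/2)² = (47/2)² = 2209/4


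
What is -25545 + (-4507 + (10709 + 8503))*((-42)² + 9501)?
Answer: 165626280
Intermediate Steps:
-25545 + (-4507 + (10709 + 8503))*((-42)² + 9501) = -25545 + (-4507 + 19212)*(1764 + 9501) = -25545 + 14705*11265 = -25545 + 165651825 = 165626280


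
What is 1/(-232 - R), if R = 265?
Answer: -1/497 ≈ -0.0020121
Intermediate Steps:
1/(-232 - R) = 1/(-232 - 1*265) = 1/(-232 - 265) = 1/(-497) = -1/497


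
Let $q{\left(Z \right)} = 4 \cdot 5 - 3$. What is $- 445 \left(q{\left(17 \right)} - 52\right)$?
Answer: $15575$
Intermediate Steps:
$q{\left(Z \right)} = 17$ ($q{\left(Z \right)} = 20 - 3 = 17$)
$- 445 \left(q{\left(17 \right)} - 52\right) = - 445 \left(17 - 52\right) = \left(-445\right) \left(-35\right) = 15575$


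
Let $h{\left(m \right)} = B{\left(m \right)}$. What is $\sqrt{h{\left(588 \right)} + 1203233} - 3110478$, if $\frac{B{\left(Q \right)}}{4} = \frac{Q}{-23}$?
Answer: $-3110478 + \frac{\sqrt{636456161}}{23} \approx -3.1094 \cdot 10^{6}$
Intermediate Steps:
$B{\left(Q \right)} = - \frac{4 Q}{23}$ ($B{\left(Q \right)} = 4 \frac{Q}{-23} = 4 Q \left(- \frac{1}{23}\right) = 4 \left(- \frac{Q}{23}\right) = - \frac{4 Q}{23}$)
$h{\left(m \right)} = - \frac{4 m}{23}$
$\sqrt{h{\left(588 \right)} + 1203233} - 3110478 = \sqrt{\left(- \frac{4}{23}\right) 588 + 1203233} - 3110478 = \sqrt{- \frac{2352}{23} + 1203233} - 3110478 = \sqrt{\frac{27672007}{23}} - 3110478 = \frac{\sqrt{636456161}}{23} - 3110478 = -3110478 + \frac{\sqrt{636456161}}{23}$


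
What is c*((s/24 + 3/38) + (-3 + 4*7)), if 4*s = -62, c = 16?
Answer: 22283/57 ≈ 390.93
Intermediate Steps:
s = -31/2 (s = (¼)*(-62) = -31/2 ≈ -15.500)
c*((s/24 + 3/38) + (-3 + 4*7)) = 16*((-31/2/24 + 3/38) + (-3 + 4*7)) = 16*((-31/2*1/24 + 3*(1/38)) + (-3 + 28)) = 16*((-31/48 + 3/38) + 25) = 16*(-517/912 + 25) = 16*(22283/912) = 22283/57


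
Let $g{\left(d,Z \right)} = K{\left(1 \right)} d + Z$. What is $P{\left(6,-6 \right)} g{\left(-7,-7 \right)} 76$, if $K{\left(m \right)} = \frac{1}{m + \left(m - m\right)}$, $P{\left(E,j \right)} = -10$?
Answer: $10640$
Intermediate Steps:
$K{\left(m \right)} = \frac{1}{m}$ ($K{\left(m \right)} = \frac{1}{m + 0} = \frac{1}{m}$)
$g{\left(d,Z \right)} = Z + d$ ($g{\left(d,Z \right)} = \frac{d}{1} + Z = 1 d + Z = d + Z = Z + d$)
$P{\left(6,-6 \right)} g{\left(-7,-7 \right)} 76 = - 10 \left(-7 - 7\right) 76 = \left(-10\right) \left(-14\right) 76 = 140 \cdot 76 = 10640$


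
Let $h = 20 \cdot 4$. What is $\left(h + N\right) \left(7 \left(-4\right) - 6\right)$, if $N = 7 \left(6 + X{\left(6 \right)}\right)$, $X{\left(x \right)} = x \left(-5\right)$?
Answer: $2992$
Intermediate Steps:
$X{\left(x \right)} = - 5 x$
$h = 80$
$N = -168$ ($N = 7 \left(6 - 30\right) = 7 \left(-24\right) = -168$)
$\left(h + N\right) \left(7 \left(-4\right) - 6\right) = \left(80 - 168\right) \left(7 \left(-4\right) - 6\right) = - 88 \left(-28 - 6\right) = \left(-88\right) \left(-34\right) = 2992$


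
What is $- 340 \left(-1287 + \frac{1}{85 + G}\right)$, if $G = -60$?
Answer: $\frac{2187832}{5} \approx 4.3757 \cdot 10^{5}$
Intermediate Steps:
$- 340 \left(-1287 + \frac{1}{85 + G}\right) = - 340 \left(-1287 + \frac{1}{85 - 60}\right) = - 340 \left(-1287 + \frac{1}{25}\right) = \left(-340\right) \left(- \frac{32174}{25}\right) = \frac{2187832}{5}$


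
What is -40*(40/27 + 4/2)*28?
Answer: -105280/27 ≈ -3899.3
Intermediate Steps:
-40*(40/27 + 4/2)*28 = -40*(40*(1/27) + 4*(1/2))*28 = -40*(40/27 + 2)*28 = -40*94/27*28 = -3760/27*28 = -105280/27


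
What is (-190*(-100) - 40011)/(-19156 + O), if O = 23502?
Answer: -21011/4346 ≈ -4.8346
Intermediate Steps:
(-190*(-100) - 40011)/(-19156 + O) = (-190*(-100) - 40011)/(-19156 + 23502) = (19000 - 40011)/4346 = -21011*1/4346 = -21011/4346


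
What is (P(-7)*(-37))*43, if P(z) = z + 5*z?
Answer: 66822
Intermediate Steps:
P(z) = 6*z
(P(-7)*(-37))*43 = ((6*(-7))*(-37))*43 = -42*(-37)*43 = 1554*43 = 66822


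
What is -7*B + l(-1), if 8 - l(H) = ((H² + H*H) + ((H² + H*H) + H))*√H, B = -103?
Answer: 729 - 3*I ≈ 729.0 - 3.0*I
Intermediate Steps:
l(H) = 8 - √H*(H + 4*H²) (l(H) = 8 - ((H² + H*H) + ((H² + H*H) + H))*√H = 8 - ((H² + H²) + ((H² + H²) + H))*√H = 8 - (2*H² + (2*H² + H))*√H = 8 - (2*H² + (H + 2*H²))*√H = 8 - (H + 4*H²)*√H = 8 - √H*(H + 4*H²))
-7*B + l(-1) = -7*(-103) + (8 - (-1)^(3/2) - 4*I) = 721 + (8 - (-1)*I - 4*I) = 721 + (8 + I - 4*I) = 721 + (8 - 3*I) = 729 - 3*I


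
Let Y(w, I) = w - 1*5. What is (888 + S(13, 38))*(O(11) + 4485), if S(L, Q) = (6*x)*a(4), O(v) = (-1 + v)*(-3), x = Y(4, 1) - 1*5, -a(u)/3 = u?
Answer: 5880600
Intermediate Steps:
Y(w, I) = -5 + w (Y(w, I) = w - 5 = -5 + w)
a(u) = -3*u
x = -6 (x = (-5 + 4) - 1*5 = -1 - 5 = -6)
O(v) = 3 - 3*v
S(L, Q) = 432 (S(L, Q) = (6*(-6))*(-3*4) = -36*(-12) = 432)
(888 + S(13, 38))*(O(11) + 4485) = (888 + 432)*((3 - 3*11) + 4485) = 1320*((3 - 33) + 4485) = 1320*(-30 + 4485) = 1320*4455 = 5880600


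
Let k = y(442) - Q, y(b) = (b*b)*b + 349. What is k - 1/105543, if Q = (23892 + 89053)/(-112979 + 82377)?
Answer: 278899558822481515/3229826886 ≈ 8.6351e+7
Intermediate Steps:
Q = -112945/30602 (Q = 112945/(-30602) = 112945*(-1/30602) = -112945/30602 ≈ -3.6908)
y(b) = 349 + b³ (y(b) = b²*b + 349 = b³ + 349 = 349 + b³)
k = 2642520667619/30602 (k = (349 + 442³) - 1*(-112945/30602) = (349 + 86350888) + 112945/30602 = 86351237 + 112945/30602 = 2642520667619/30602 ≈ 8.6351e+7)
k - 1/105543 = 2642520667619/30602 - 1/105543 = 278899558822481515/3229826886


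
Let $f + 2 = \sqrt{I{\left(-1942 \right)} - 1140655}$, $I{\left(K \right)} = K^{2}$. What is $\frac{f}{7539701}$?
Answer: $- \frac{2}{7539701} + \frac{3 \sqrt{292301}}{7539701} \approx 0.00021486$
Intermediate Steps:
$f = -2 + 3 \sqrt{292301}$ ($f = -2 + \sqrt{\left(-1942\right)^{2} - 1140655} = -2 + \sqrt{3771364 - 1140655} = -2 + \sqrt{2630709} = -2 + 3 \sqrt{292301} \approx 1619.9$)
$\frac{f}{7539701} = \frac{-2 + 3 \sqrt{292301}}{7539701} = \left(-2 + 3 \sqrt{292301}\right) \frac{1}{7539701} = - \frac{2}{7539701} + \frac{3 \sqrt{292301}}{7539701}$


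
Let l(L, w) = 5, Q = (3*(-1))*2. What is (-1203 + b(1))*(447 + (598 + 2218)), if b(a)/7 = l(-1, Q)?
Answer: -3811184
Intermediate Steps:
Q = -6 (Q = -3*2 = -6)
b(a) = 35 (b(a) = 7*5 = 35)
(-1203 + b(1))*(447 + (598 + 2218)) = (-1203 + 35)*(447 + (598 + 2218)) = -1168*(447 + 2816) = -1168*3263 = -3811184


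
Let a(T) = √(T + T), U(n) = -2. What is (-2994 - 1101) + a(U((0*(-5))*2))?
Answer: -4095 + 2*I ≈ -4095.0 + 2.0*I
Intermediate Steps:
a(T) = √2*√T (a(T) = √(2*T) = √2*√T)
(-2994 - 1101) + a(U((0*(-5))*2)) = (-2994 - 1101) + √2*√(-2) = -4095 + √2*(I*√2) = -4095 + 2*I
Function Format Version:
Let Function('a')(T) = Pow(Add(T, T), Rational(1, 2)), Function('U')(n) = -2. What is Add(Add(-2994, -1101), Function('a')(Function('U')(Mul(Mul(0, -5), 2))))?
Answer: Add(-4095, Mul(2, I)) ≈ Add(-4095.0, Mul(2.0000, I))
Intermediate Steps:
Function('a')(T) = Mul(Pow(2, Rational(1, 2)), Pow(T, Rational(1, 2))) (Function('a')(T) = Pow(Mul(2, T), Rational(1, 2)) = Mul(Pow(2, Rational(1, 2)), Pow(T, Rational(1, 2))))
Add(Add(-2994, -1101), Function('a')(Function('U')(Mul(Mul(0, -5), 2)))) = Add(Add(-2994, -1101), Mul(Pow(2, Rational(1, 2)), Pow(-2, Rational(1, 2)))) = Add(-4095, Mul(Pow(2, Rational(1, 2)), Mul(I, Pow(2, Rational(1, 2))))) = Add(-4095, Mul(2, I))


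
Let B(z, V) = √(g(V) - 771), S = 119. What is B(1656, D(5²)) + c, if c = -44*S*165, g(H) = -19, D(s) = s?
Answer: -863940 + I*√790 ≈ -8.6394e+5 + 28.107*I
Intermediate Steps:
c = -863940 (c = -44*119*165 = -5236*165 = -863940)
B(z, V) = I*√790 (B(z, V) = √(-19 - 771) = √(-790) = I*√790)
B(1656, D(5²)) + c = I*√790 - 863940 = -863940 + I*√790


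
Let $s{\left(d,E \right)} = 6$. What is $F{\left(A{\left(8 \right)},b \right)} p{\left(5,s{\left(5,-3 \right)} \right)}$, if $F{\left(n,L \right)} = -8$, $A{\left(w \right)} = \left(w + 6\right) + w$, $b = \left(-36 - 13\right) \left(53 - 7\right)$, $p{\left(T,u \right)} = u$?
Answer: $-48$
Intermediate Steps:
$b = -2254$ ($b = \left(-49\right) 46 = -2254$)
$A{\left(w \right)} = 6 + 2 w$ ($A{\left(w \right)} = \left(6 + w\right) + w = 6 + 2 w$)
$F{\left(A{\left(8 \right)},b \right)} p{\left(5,s{\left(5,-3 \right)} \right)} = \left(-8\right) 6 = -48$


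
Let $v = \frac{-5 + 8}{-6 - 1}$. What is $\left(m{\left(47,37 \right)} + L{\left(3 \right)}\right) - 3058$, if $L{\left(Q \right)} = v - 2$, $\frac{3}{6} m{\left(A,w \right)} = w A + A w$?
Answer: $\frac{27269}{7} \approx 3895.6$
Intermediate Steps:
$m{\left(A,w \right)} = 4 A w$ ($m{\left(A,w \right)} = 2 \left(w A + A w\right) = 2 \left(A w + A w\right) = 2 \cdot 2 A w = 4 A w$)
$v = - \frac{3}{7}$ ($v = \frac{3}{-7} = 3 \left(- \frac{1}{7}\right) = - \frac{3}{7} \approx -0.42857$)
$L{\left(Q \right)} = - \frac{17}{7}$ ($L{\left(Q \right)} = - \frac{3}{7} - 2 = - \frac{17}{7}$)
$\left(m{\left(47,37 \right)} + L{\left(3 \right)}\right) - 3058 = \left(4 \cdot 47 \cdot 37 - \frac{17}{7}\right) - 3058 = \left(6956 - \frac{17}{7}\right) - 3058 = \frac{48675}{7} - 3058 = \frac{27269}{7}$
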